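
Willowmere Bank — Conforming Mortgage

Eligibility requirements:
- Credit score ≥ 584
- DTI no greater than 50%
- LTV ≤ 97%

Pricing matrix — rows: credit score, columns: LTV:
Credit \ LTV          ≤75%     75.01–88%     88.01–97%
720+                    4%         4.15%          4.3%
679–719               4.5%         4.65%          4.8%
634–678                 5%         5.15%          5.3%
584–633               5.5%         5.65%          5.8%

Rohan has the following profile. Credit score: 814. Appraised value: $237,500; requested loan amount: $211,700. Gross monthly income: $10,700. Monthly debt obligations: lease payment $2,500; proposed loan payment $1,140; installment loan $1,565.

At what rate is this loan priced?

4.3%

Credit score 814 ≥ 584; Total monthly debts = (2,500 + 1,140 + 1,565) = 5,205. DTI = 5,205/10,700 = 48.6% ≤ 50%
LTV = 211,700/237,500 = 89.1% ≤ 97%
Row: 814 falls in 720+. Column: 89.1% falls in 88.01–97%. Rate = 4.3%.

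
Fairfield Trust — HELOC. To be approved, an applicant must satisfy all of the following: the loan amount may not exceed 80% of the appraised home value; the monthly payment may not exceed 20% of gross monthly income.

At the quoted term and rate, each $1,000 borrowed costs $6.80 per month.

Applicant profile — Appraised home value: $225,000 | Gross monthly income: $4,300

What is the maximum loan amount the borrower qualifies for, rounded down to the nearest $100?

Payment cap: 20% × $4,300 = $860/month.
At $6.80 per $1,000, that supports 860/6.80 × 1,000 ≈ $126,470 → $126,400.
LTV cap: 80% × $225,000 = $180,000 → $180,000.
Binding constraint: payment-to-income.

$126,400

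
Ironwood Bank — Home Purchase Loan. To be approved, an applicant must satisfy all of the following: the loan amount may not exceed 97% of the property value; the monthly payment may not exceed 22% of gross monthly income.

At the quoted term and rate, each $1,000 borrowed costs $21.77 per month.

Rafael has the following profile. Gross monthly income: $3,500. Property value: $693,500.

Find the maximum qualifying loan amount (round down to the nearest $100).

$35,300

Payment cap: 22% × $3,500 = $770/month.
At $21.77 per $1,000, that supports 770/21.77 × 1,000 ≈ $35,369 → $35,300.
LTV cap: 97% × $693,500 = $672,695 → $672,600.
Binding constraint: payment-to-income.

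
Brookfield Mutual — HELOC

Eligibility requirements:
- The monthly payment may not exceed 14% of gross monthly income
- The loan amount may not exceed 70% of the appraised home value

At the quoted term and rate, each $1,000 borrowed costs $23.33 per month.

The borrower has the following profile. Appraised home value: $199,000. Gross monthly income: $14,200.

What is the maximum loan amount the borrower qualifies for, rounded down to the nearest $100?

$85,200

Payment cap: 14% × $14,200 = $1,988/month.
At $23.33 per $1,000, that supports 1,988/23.33 × 1,000 ≈ $85,212 → $85,200.
LTV cap: 70% × $199,000 = $139,300 → $139,300.
Binding constraint: payment-to-income.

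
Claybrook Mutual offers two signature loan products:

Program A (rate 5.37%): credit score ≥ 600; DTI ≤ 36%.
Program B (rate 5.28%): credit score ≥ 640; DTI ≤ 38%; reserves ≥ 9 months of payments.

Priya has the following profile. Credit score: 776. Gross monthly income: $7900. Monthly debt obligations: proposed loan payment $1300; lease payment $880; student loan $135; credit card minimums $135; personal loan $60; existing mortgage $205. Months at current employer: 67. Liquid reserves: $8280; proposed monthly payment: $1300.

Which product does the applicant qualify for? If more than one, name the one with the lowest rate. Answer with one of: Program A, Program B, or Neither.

Program A

Total debts = (1,300 + 880 + 135 + 135 + 60 + 205) = 2,715; DTI = 2,715/7,900 = 34.4%.
Reserves = 8,280/1,300 = 6.4 months.
Program A: score 776 ≥ 600; DTI 34.4% ≤ 36% → qualifies.
Program B: score 776 ≥ 640; DTI 34.4% ≤ 38%; reserves 6.4 < 9 mo → does not qualify.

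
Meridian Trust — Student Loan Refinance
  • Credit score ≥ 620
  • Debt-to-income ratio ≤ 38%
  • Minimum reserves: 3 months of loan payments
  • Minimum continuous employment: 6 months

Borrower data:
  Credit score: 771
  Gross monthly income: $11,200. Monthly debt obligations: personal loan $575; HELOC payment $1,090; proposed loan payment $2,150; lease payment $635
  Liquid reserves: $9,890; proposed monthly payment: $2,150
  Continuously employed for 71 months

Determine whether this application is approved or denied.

Credit score 771 ≥ 620 (meets)
Total monthly debts = (575 + 1,090 + 2,150 + 635) = 4,450. DTI: 4,450 ÷ 11,200 = 39.7%, exceeds the 38% cap
Reserves: 9,890 ÷ 2,150 = 4.6 months (meets 3-month minimum)
Employment 71 ≥ 6 months
Fails on DTI.

Denied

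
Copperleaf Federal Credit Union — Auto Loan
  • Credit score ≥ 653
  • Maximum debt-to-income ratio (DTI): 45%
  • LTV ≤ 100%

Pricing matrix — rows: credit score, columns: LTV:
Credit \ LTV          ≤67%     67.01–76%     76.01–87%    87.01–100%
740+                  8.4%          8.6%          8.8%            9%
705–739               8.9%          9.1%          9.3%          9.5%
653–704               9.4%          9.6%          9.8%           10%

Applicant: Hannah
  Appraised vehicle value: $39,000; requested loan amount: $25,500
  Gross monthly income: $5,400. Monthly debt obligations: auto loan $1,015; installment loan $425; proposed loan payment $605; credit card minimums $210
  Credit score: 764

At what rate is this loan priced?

Credit score 764 ≥ 653; Total monthly debts = (1,015 + 425 + 605 + 210) = 2,255. DTI = 2,255/5,400 = 41.8% ≤ 45%
LTV: 25,500 ÷ 39,000 = 65.4%, within 100% cap
Score 764 is in the 740+ band; LTV 65.4% is in the ≤67% band → 8.4%.

8.4%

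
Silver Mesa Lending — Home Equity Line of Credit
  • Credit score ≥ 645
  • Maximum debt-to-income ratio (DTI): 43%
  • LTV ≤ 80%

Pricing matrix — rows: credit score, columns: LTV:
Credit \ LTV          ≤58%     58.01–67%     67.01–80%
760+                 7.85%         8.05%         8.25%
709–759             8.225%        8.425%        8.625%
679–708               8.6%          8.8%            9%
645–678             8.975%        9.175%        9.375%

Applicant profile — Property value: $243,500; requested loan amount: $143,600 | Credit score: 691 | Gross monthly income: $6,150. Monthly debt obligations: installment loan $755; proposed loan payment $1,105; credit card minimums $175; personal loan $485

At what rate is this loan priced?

Credit score 691 ≥ 645; Total monthly debts = (755 + 1,105 + 175 + 485) = 2,520. DTI: 2,520 ÷ 6,150 = 41%, within the 43% cap
Loan-to-value = 143,600/243,500 = 59% — pass (80% max)
Credit 691 → row 679–708; LTV 59% → column 58.01–67%. Grid cell → 8.8%.

8.8%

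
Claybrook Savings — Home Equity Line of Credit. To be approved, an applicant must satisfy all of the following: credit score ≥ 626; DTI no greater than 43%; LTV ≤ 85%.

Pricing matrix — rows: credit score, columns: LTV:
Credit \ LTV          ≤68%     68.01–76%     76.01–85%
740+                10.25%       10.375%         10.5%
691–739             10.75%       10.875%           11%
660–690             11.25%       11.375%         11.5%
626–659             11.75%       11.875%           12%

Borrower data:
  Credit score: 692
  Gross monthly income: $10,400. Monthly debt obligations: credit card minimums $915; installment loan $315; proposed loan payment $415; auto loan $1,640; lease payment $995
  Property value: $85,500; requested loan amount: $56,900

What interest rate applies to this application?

10.75%

Credit score 692 ≥ 626; Total monthly debts = (915 + 315 + 415 + 1,640 + 995) = 4,280. Debt-to-income = 4,280/10,400 = 41.2% — meets 43% limit
LTV = 56,900/85,500 = 66.5% ≤ 85%
Row: 692 falls in 691–739. Column: 66.5% falls in ≤68%. Rate = 10.75%.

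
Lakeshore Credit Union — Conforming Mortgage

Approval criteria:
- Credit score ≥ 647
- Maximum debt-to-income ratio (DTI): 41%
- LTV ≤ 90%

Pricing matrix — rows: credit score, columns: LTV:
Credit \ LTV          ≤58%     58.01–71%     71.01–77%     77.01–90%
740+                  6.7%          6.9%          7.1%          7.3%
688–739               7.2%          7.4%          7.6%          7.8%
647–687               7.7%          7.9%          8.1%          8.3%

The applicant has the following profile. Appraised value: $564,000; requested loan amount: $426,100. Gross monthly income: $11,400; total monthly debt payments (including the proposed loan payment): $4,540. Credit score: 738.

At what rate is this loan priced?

7.6%

Credit score 738 ≥ 647; DTI: 4,540 ÷ 11,400 = 39.8%, within the 41% cap
LTV = 426,100/564,000 = 75.5% ≤ 90%
Credit 738 → row 688–739; LTV 75.5% → column 71.01–77%. Grid cell → 7.6%.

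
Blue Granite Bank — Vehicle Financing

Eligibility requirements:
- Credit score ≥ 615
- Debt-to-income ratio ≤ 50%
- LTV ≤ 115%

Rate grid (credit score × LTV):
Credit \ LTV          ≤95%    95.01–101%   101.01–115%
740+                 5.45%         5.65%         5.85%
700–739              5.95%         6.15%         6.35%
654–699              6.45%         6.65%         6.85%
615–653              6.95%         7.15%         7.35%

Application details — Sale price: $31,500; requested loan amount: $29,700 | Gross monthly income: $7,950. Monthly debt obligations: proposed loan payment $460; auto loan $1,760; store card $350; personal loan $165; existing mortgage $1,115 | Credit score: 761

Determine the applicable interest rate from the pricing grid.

5.45%

Credit score 761 ≥ 615; Total monthly debts = (460 + 1,760 + 350 + 165 + 1,115) = 3,850. DTI: 3,850 ÷ 7,950 = 48.4%, within the 50% cap
Loan-to-value = 29,700/31,500 = 94.3% — pass (115% max)
Row: 761 falls in 740+. Column: 94.3% falls in ≤95%. Rate = 5.45%.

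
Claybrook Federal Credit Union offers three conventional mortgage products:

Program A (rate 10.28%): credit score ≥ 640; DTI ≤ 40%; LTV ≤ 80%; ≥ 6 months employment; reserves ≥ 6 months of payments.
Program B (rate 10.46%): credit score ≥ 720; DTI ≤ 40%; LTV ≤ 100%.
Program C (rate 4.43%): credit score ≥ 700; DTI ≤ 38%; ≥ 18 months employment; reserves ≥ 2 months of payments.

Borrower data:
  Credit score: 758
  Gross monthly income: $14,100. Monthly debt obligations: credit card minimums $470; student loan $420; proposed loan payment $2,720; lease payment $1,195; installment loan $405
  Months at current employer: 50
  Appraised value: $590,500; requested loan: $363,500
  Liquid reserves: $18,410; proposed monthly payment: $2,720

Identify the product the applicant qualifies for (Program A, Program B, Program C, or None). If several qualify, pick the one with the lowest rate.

Program C

Total debts = (470 + 420 + 2,720 + 1,195 + 405) = 5,210; DTI = 5,210/14,100 = 37%.
LTV = 363,500/590,500 = 61.6%.
Reserves = 18,410/2,720 = 6.8 months.
Program A: score 758 ≥ 640; DTI 37% ≤ 40%; LTV 61.6% ≤ 80%; employment 50 ≥ 6 mo; reserves 6.8 ≥ 6 mo → qualifies.
Program B: score 758 ≥ 720; DTI 37% ≤ 40%; LTV 61.6% ≤ 100% → qualifies.
Program C: score 758 ≥ 700; DTI 37% ≤ 38%; employment 50 ≥ 18 mo; reserves 6.8 ≥ 2 mo → qualifies.
Qualifying: Program A, Program B, Program C. Lowest rate is 4.43% → Program C.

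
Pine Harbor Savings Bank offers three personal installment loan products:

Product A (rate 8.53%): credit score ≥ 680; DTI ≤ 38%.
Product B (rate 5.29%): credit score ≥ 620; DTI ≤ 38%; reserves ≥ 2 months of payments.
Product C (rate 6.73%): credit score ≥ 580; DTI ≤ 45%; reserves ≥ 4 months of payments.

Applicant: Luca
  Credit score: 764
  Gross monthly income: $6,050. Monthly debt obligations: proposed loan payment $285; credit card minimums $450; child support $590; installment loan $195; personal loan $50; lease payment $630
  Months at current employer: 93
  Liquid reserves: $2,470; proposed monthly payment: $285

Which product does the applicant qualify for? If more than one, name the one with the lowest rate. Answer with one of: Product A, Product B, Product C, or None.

Product B

Total debts = (285 + 450 + 590 + 195 + 50 + 630) = 2,200; DTI = 2,200/6,050 = 36.4%.
Reserves = 2,470/285 = 8.7 months.
Product A: score 764 ≥ 680; DTI 36.4% ≤ 38% → qualifies.
Product B: score 764 ≥ 620; DTI 36.4% ≤ 38%; reserves 8.7 ≥ 2 mo → qualifies.
Product C: score 764 ≥ 580; DTI 36.4% ≤ 45%; reserves 8.7 ≥ 4 mo → qualifies.
Qualifying: Product A, Product B, Product C. Lowest rate is 5.29% → Product B.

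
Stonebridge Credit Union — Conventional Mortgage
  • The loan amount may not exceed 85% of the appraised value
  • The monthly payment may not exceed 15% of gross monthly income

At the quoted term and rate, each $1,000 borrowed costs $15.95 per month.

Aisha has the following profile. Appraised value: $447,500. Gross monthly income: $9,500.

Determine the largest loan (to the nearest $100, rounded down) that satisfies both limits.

Payment cap: 15% × $9,500 = $1,425/month.
At $15.95 per $1,000, that supports 1,425/15.95 × 1,000 ≈ $89,341 → $89,300.
LTV cap: 85% × $447,500 = $380,375 → $380,300.
Binding constraint: payment-to-income.

$89,300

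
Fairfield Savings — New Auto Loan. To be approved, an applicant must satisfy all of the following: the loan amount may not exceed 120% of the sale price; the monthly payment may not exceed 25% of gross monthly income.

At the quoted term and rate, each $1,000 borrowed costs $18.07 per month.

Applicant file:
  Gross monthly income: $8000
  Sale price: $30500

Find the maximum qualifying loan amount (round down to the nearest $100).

Payment cap: 25% × $8,000 = $2,000/month.
At $18.07 per $1,000, that supports 2,000/18.07 × 1,000 ≈ $110,680 → $110,600.
LTV cap: 120% × $30,500 = $36,600 → $36,600.
Binding constraint: loan-to-value.

$36,600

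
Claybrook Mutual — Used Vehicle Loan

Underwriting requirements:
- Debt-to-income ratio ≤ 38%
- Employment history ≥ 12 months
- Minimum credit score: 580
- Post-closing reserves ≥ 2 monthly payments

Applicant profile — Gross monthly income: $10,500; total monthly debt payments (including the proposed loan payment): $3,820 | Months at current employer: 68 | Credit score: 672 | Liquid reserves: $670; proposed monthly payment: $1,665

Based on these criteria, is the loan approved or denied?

Denied

Debt-to-income = 3,820/10,500 = 36.4% — meets 38% limit
Employment 68 ≥ 12 months
Credit score 672 ≥ 580 (meets)
Reserves = 670/1,665 = 0.4 months < 2
Fails on reserves.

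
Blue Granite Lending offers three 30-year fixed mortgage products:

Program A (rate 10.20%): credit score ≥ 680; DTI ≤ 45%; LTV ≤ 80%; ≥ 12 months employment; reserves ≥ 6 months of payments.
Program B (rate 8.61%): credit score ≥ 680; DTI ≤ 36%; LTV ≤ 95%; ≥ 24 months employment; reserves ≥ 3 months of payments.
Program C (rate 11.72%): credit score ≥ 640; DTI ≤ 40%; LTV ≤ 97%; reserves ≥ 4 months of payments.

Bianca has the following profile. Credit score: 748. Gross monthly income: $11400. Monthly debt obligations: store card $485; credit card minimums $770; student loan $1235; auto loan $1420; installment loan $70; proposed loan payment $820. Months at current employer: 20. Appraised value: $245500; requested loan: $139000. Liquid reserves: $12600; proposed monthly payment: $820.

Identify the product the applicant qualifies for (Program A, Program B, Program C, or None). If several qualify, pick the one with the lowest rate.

Program A

Total debts = (485 + 770 + 1,235 + 1,420 + 70 + 820) = 4,800; DTI = 4,800/11,400 = 42.1%.
LTV = 139,000/245,500 = 56.6%.
Reserves = 12,600/820 = 15.4 months.
Program A: score 748 ≥ 680; DTI 42.1% ≤ 45%; LTV 56.6% ≤ 80%; employment 20 ≥ 12 mo; reserves 15.4 ≥ 6 mo → qualifies.
Program B: score 748 ≥ 680; DTI 42.1% > 36%; LTV 56.6% ≤ 95%; employment 20 < 24 mo; reserves 15.4 ≥ 3 mo → does not qualify.
Program C: score 748 ≥ 640; DTI 42.1% > 40%; LTV 56.6% ≤ 97%; reserves 15.4 ≥ 4 mo → does not qualify.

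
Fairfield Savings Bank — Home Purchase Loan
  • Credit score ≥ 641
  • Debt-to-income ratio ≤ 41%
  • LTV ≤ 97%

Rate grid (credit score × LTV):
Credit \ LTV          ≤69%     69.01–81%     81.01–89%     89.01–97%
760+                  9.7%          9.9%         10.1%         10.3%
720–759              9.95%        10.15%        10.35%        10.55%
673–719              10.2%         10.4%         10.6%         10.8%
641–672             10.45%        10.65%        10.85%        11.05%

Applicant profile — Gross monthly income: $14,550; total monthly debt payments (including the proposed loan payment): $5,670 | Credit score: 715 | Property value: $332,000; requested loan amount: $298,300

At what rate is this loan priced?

10.8%

Credit score 715 ≥ 641; DTI = 5,670/14,550 = 39% ≤ 41%
Loan-to-value = 298,300/332,000 = 89.8% — pass (97% max)
Score 715 is in the 673–719 band; LTV 89.8% is in the 89.01–97% band → 10.8%.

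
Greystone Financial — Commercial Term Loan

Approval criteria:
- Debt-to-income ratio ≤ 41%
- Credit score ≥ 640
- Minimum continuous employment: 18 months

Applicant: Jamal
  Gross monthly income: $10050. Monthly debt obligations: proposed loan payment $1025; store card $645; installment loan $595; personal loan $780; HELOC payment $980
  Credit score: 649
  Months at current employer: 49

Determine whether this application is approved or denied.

Approved

Total monthly debts = (1,025 + 645 + 595 + 780 + 980) = 4,025. Debt-to-income = 4,025/10,050 = 40% — meets 41% limit
Credit score 649 ≥ 640 (meets)
Employment 49 ≥ 18 months
All criteria satisfied.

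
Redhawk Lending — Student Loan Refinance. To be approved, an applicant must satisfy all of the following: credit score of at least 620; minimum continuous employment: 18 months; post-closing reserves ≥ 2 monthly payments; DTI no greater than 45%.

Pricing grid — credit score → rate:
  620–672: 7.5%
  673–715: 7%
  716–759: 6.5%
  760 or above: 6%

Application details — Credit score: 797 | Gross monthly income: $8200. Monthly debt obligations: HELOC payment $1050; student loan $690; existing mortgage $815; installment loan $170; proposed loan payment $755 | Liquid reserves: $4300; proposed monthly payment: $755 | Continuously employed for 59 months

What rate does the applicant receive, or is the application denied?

Credit score 797 ≥ 620 (meets minimum)
Reserves: 4,300 ÷ 755 = 5.7 months (meets 2-month minimum)
Total monthly debts = (1,050 + 690 + 815 + 170 + 755) = 3,480. DTI: 3,480 ÷ 8,200 = 42.4%, within the 45% cap
Employment 59 ≥ 18 months
All requirements met. Score 797 falls in the 760 or above tier → 6%.

Approved at 6%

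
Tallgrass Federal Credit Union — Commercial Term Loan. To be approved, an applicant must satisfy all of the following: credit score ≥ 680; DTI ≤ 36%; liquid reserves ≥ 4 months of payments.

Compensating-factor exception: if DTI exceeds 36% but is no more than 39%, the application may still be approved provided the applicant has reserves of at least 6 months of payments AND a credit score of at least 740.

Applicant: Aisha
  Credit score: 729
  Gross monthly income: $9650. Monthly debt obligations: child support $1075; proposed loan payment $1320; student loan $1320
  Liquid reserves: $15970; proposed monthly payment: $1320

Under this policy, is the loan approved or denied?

Denied

Credit score 729 ≥ 680 (meets base)
Total debts = (1,075 + 1,320 + 1,320) = 3,715. DTI = 3,715/9,650 = 38.5% > 36% — standard DTI limit exceeded.
Reserves = 15,970/1,320 = 12.1 months ≥ 4
38.5% falls in the override range (36%–39%), so the compensating-factor test applies.
Override check — reserves: 12.1 mo (ok); score: 729 (below 740).
Compensating-factor requirement not fully met.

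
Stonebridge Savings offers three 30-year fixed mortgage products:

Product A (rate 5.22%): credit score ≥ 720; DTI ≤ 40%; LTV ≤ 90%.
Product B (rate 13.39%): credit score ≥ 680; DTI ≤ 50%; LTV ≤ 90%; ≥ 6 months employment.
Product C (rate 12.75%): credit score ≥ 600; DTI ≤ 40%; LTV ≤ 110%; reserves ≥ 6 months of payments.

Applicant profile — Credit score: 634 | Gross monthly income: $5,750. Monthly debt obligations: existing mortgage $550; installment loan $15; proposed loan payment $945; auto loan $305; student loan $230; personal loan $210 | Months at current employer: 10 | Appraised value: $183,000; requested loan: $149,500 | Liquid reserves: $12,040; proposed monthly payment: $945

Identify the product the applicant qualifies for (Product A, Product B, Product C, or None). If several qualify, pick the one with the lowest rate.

Total debts = (550 + 15 + 945 + 305 + 230 + 210) = 2,255; DTI = 2,255/5,750 = 39.2%.
LTV = 149,500/183,000 = 81.7%.
Reserves = 12,040/945 = 12.7 months.
Product A: score 634 < 720; DTI 39.2% ≤ 40%; LTV 81.7% ≤ 90% → does not qualify.
Product B: score 634 < 680; DTI 39.2% ≤ 50%; LTV 81.7% ≤ 90%; employment 10 ≥ 6 mo → does not qualify.
Product C: score 634 ≥ 600; DTI 39.2% ≤ 40%; LTV 81.7% ≤ 110%; reserves 12.7 ≥ 6 mo → qualifies.

Product C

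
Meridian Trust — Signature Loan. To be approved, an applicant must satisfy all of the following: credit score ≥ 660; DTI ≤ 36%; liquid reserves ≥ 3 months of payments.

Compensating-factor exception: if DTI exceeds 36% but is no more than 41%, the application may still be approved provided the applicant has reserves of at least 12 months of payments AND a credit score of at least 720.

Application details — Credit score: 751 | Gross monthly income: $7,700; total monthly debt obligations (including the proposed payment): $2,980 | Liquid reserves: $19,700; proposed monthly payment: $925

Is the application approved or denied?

Approved

Credit score 751 ≥ 660 (meets base)
DTI: 2,980 ÷ 7,700 = 38.7%, over the 36% base limit.
Reserves: 19,700 ÷ 925 = 21.3 months (meets 3-month minimum)
38.7% falls in the override range (36%–41%), so the compensating-factor test applies.
Override check — reserves: 21.3 mo (ok); score: 751 (ok).
Both compensating conditions met → exception applies.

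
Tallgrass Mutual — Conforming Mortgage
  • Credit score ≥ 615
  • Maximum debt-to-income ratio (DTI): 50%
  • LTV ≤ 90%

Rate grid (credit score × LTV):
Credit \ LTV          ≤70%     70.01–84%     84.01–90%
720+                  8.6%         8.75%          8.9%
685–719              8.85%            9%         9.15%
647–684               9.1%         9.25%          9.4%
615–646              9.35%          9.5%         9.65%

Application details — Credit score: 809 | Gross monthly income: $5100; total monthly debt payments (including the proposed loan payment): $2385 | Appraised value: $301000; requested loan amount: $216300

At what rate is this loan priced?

Credit score 809 ≥ 615; DTI: 2,385 ÷ 5,100 = 46.8%, within the 50% cap
Loan-to-value = 216,300/301,000 = 71.9% — pass (90% max)
Row: 809 falls in 720+. Column: 71.9% falls in 70.01–84%. Rate = 8.75%.

8.75%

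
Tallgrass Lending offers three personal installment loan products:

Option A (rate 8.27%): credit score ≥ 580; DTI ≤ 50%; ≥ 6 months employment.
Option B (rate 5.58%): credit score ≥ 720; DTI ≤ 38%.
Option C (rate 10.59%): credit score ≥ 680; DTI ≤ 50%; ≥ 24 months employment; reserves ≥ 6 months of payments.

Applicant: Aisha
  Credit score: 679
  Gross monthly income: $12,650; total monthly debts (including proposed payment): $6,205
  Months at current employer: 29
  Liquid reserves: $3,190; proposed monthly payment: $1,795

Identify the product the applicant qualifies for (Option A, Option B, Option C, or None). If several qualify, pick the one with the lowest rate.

DTI = 6,205/12,650 = 49.1%.
Reserves = 3,190/1,795 = 1.8 months.
Option A: score 679 ≥ 580; DTI 49.1% ≤ 50%; employment 29 ≥ 6 mo → qualifies.
Option B: score 679 < 720; DTI 49.1% > 38% → does not qualify.
Option C: score 679 < 680; DTI 49.1% ≤ 50%; employment 29 ≥ 24 mo; reserves 1.8 < 6 mo → does not qualify.

Option A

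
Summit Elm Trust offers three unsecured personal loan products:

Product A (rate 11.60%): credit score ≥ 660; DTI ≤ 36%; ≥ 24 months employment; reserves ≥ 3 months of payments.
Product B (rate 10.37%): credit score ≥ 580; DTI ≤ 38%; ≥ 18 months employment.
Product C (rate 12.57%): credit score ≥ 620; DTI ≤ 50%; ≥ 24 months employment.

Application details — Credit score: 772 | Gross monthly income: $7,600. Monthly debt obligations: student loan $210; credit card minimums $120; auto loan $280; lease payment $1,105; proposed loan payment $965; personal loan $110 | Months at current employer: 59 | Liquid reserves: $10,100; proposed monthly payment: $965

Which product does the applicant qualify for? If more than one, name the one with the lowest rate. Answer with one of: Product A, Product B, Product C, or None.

Total debts = (210 + 120 + 280 + 1,105 + 965 + 110) = 2,790; DTI = 2,790/7,600 = 36.7%.
Reserves = 10,100/965 = 10.5 months.
Product A: score 772 ≥ 660; DTI 36.7% > 36%; employment 59 ≥ 24 mo; reserves 10.5 ≥ 3 mo → does not qualify.
Product B: score 772 ≥ 580; DTI 36.7% ≤ 38%; employment 59 ≥ 18 mo → qualifies.
Product C: score 772 ≥ 620; DTI 36.7% ≤ 50%; employment 59 ≥ 24 mo → qualifies.
Qualifying: Product B, Product C. Lowest rate is 10.37% → Product B.

Product B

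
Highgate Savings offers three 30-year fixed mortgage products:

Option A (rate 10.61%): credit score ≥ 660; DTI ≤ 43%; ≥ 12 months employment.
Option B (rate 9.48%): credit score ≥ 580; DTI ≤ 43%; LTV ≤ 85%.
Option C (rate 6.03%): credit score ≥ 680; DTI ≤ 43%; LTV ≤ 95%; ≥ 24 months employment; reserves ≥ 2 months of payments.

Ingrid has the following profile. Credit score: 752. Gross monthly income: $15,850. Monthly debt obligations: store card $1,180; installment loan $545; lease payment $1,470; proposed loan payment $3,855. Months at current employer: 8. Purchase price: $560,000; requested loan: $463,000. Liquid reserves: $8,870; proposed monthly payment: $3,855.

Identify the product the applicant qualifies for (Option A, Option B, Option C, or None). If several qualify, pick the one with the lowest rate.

None

Total debts = (1,180 + 545 + 1,470 + 3,855) = 7,050; DTI = 7,050/15,850 = 44.5%.
LTV = 463,000/560,000 = 82.7%.
Reserves = 8,870/3,855 = 2.3 months.
Option A: score 752 ≥ 660; DTI 44.5% > 43%; employment 8 < 12 mo → does not qualify.
Option B: score 752 ≥ 580; DTI 44.5% > 43%; LTV 82.7% ≤ 85% → does not qualify.
Option C: score 752 ≥ 680; DTI 44.5% > 43%; LTV 82.7% ≤ 95%; employment 8 < 24 mo; reserves 2.3 ≥ 2 mo → does not qualify.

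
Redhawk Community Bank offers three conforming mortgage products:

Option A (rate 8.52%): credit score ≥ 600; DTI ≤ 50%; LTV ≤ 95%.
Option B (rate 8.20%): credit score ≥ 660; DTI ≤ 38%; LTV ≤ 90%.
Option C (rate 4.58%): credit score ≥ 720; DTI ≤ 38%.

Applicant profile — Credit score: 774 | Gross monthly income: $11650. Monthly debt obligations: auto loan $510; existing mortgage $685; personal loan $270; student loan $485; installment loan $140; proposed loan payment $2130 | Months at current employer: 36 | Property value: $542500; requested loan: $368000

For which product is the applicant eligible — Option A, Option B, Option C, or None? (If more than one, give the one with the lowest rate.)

Total debts = (510 + 685 + 270 + 485 + 140 + 2,130) = 4,220; DTI = 4,220/11,650 = 36.2%.
LTV = 368,000/542,500 = 67.8%.
Option A: score 774 ≥ 600; DTI 36.2% ≤ 50%; LTV 67.8% ≤ 95% → qualifies.
Option B: score 774 ≥ 660; DTI 36.2% ≤ 38%; LTV 67.8% ≤ 90% → qualifies.
Option C: score 774 ≥ 720; DTI 36.2% ≤ 38% → qualifies.
Qualifying: Option A, Option B, Option C. Lowest rate is 4.58% → Option C.

Option C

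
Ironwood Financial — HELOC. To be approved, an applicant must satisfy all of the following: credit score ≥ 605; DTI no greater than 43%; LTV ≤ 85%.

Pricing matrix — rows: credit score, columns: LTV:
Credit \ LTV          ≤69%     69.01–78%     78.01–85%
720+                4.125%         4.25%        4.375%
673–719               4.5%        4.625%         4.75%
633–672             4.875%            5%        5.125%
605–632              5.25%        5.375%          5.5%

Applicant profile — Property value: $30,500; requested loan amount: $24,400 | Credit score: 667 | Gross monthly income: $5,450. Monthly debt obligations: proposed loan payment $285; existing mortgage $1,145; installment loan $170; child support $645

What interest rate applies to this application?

Credit score 667 ≥ 605; Total monthly debts = (285 + 1,145 + 170 + 645) = 2,245. DTI = 2,245/5,450 = 41.2% ≤ 43%
Loan-to-value = 24,400/30,500 = 80% — pass (85% max)
Score 667 is in the 633–672 band; LTV 80% is in the 78.01–85% band → 5.125%.

5.125%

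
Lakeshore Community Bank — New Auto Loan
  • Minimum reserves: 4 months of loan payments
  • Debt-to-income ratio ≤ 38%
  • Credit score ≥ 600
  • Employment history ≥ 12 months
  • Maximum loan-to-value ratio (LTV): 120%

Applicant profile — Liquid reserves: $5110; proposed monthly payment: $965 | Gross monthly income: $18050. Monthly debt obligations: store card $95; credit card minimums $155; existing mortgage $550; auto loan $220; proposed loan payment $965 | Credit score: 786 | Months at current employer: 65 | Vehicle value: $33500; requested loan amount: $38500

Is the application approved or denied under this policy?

Approved

Liquid reserves cover 5,110/965 = 5.3 months — ≥ 4 required
Total monthly debts = (95 + 155 + 550 + 220 + 965) = 1,985. DTI = 1,985/18,050 = 11% ≤ 38%
Credit score 786 ≥ 600 (meets)
Employment 65 ≥ 12 months
LTV: 38,500 ÷ 33,500 = 114.9%, within 120% cap
All criteria satisfied.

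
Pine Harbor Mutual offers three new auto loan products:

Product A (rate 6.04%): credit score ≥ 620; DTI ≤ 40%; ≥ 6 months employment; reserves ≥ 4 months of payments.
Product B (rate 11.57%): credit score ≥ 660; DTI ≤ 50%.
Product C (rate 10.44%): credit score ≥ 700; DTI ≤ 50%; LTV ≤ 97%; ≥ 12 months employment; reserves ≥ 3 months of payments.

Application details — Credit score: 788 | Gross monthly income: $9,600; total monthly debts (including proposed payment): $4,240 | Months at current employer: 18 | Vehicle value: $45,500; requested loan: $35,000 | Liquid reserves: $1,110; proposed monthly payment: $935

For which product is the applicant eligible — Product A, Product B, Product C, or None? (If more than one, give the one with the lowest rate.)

DTI = 4,240/9,600 = 44.2%.
LTV = 35,000/45,500 = 76.9%.
Reserves = 1,110/935 = 1.2 months.
Product A: score 788 ≥ 620; DTI 44.2% > 40%; employment 18 ≥ 6 mo; reserves 1.2 < 4 mo → does not qualify.
Product B: score 788 ≥ 660; DTI 44.2% ≤ 50% → qualifies.
Product C: score 788 ≥ 700; DTI 44.2% ≤ 50%; LTV 76.9% ≤ 97%; employment 18 ≥ 12 mo; reserves 1.2 < 3 mo → does not qualify.

Product B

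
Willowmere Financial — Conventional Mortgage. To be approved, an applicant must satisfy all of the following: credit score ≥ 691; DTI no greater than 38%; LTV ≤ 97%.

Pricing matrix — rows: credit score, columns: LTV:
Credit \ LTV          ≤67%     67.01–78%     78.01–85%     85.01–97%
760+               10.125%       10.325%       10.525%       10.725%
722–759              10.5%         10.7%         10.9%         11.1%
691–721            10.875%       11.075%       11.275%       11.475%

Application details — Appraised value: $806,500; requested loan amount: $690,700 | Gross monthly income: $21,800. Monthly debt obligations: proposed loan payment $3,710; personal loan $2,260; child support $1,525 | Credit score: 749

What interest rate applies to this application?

Credit score 749 ≥ 691; Total monthly debts = (3,710 + 2,260 + 1,525) = 7,495. DTI: 7,495 ÷ 21,800 = 34.4%, within the 38% cap
LTV = 690,700/806,500 = 85.6% ≤ 97%
Score 749 is in the 722–759 band; LTV 85.6% is in the 85.01–97% band → 11.1%.

11.1%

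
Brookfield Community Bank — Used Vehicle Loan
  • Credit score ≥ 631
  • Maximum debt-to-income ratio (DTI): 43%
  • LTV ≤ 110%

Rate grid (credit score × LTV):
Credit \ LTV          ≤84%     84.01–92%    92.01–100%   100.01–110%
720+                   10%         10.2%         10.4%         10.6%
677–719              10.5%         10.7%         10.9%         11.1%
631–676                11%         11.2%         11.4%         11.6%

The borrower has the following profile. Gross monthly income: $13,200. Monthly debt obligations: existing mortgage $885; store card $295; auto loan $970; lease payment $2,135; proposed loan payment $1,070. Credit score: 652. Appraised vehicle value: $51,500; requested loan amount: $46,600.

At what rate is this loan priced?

11.2%

Credit score 652 ≥ 631; Total monthly debts = (885 + 295 + 970 + 2,135 + 1,070) = 5,355. Debt-to-income = 5,355/13,200 = 40.6% — meets 43% limit
LTV: 46,600 ÷ 51,500 = 90.5%, within 110% cap
Credit 652 → row 631–676; LTV 90.5% → column 84.01–92%. Grid cell → 11.2%.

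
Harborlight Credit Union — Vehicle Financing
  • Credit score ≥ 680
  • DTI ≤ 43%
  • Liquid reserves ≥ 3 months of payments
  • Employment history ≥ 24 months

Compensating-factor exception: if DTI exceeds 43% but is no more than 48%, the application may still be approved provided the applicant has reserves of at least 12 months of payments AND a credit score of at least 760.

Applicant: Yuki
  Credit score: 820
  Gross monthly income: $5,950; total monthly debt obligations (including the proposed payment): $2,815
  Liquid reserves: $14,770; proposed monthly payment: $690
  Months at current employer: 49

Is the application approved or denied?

Approved

Credit score 820 ≥ 680 (meets base)
DTI: 2,815 ÷ 5,950 = 47.3%, over the 43% base limit.
Reserves = 14,770/690 = 21.4 months ≥ 3
Employment 49 ≥ 24 months
47.3% falls in the override range (43%–48%), so the compensating-factor test applies.
Override check — reserves: 21.4 mo (ok); score: 820 (ok).
Both compensating conditions met → exception applies.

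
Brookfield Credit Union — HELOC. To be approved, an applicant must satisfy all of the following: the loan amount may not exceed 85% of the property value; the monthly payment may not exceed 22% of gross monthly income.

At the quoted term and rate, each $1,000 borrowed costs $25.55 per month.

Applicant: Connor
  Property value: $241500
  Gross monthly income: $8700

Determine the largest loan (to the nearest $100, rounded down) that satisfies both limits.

$74,900

Payment cap: 22% × $8,700 = $1,914/month.
At $25.55 per $1,000, that supports 1,914/25.55 × 1,000 ≈ $74,911 → $74,900.
LTV cap: 85% × $241,500 = $205,275 → $205,200.
Binding constraint: payment-to-income.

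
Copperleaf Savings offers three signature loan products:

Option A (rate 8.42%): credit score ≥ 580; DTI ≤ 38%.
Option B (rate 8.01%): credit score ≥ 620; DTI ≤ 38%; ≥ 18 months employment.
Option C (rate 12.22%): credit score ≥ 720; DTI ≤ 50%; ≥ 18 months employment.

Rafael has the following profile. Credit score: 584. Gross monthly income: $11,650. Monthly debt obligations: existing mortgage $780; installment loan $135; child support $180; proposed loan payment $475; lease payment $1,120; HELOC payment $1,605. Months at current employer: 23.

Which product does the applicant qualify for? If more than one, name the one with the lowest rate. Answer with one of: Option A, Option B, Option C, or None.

Option A

Total debts = (780 + 135 + 180 + 475 + 1,120 + 1,605) = 4,295; DTI = 4,295/11,650 = 36.9%.
Option A: score 584 ≥ 580; DTI 36.9% ≤ 38% → qualifies.
Option B: score 584 < 620; DTI 36.9% ≤ 38%; employment 23 ≥ 18 mo → does not qualify.
Option C: score 584 < 720; DTI 36.9% ≤ 50%; employment 23 ≥ 18 mo → does not qualify.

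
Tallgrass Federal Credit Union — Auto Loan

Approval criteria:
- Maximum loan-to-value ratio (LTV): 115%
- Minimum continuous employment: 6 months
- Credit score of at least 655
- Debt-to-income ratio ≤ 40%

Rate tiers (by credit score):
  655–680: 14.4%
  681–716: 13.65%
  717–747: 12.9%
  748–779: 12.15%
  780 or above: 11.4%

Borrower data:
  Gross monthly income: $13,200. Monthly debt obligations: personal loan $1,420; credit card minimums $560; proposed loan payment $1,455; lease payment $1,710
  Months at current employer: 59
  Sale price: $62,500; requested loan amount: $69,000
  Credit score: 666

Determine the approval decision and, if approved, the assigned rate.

Approved at 14.4%

Credit score 666 ≥ 655 (meets minimum)
LTV: 69,000 ÷ 62,500 = 110.4%, within 115% cap
Total monthly debts = (1,420 + 560 + 1,455 + 1,710) = 5,145. DTI = 5,145/13,200 = 39% ≤ 40%
Employment 59 ≥ 6 months
All requirements met. Score 666 falls in the 655–680 tier → 14.4%.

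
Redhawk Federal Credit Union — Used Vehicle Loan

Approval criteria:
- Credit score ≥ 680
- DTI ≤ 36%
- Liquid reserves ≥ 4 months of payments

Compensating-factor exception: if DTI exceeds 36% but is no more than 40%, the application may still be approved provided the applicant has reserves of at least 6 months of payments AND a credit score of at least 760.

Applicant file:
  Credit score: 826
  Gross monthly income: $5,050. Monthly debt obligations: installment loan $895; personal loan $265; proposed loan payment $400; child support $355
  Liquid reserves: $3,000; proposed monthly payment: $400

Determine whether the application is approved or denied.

Approved

Credit score 826 ≥ 680 (meets base)
Total debts = (895 + 265 + 400 + 355) = 1,915. DTI: 1,915 ÷ 5,050 = 37.9%, over the 36% base limit.
Liquid reserves cover 3,000/400 = 7.5 months — ≥ 4 required
DTI 37.9% is within the 36%–40% exception band; checking compensating factors.
Reserves 7.5 ≥ 6 months; credit score 826 ≥ 760.
Both override conditions satisfied; DTI exception granted.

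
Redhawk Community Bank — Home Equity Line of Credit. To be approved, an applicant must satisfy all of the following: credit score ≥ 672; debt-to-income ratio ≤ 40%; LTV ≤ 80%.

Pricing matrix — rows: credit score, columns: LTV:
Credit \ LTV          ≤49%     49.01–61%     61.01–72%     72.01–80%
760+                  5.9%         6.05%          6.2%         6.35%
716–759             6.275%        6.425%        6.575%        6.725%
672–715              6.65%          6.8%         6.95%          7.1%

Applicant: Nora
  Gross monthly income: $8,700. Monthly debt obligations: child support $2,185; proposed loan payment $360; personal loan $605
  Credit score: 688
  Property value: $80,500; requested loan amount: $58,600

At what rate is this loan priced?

Credit score 688 ≥ 672; Total monthly debts = (2,185 + 360 + 605) = 3,150. DTI = 3,150/8,700 = 36.2% ≤ 40%
Loan-to-value = 58,600/80,500 = 72.8% — pass (80% max)
Score 688 is in the 672–715 band; LTV 72.8% is in the 72.01–80% band → 7.1%.

7.1%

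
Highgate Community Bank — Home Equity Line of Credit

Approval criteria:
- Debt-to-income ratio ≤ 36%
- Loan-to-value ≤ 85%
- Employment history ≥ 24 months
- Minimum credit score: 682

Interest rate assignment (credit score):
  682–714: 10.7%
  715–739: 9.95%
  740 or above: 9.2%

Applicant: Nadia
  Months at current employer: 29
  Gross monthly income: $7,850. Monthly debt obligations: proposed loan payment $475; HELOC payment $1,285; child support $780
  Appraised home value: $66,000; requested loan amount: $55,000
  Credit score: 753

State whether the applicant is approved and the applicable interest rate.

Approved at 9.2%

Credit score 753 ≥ 682 (meets minimum)
Employment 29 ≥ 24 months
Loan-to-value = 55,000/66,000 = 83.3% — pass (85% max)
Total monthly debts = (475 + 1,285 + 780) = 2,540. DTI: 2,540 ÷ 7,850 = 32.4%, within the 36% cap
All requirements met. Score 753 falls in the 740 or above tier → 9.2%.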